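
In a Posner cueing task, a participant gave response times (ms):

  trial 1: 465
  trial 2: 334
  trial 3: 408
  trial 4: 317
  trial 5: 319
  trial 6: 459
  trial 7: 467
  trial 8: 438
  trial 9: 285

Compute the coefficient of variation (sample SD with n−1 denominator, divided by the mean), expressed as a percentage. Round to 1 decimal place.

n = 9, Σ = 3492, M = 388.0000
Σ(x−M)² = 43438.000; s = √(43438.000/8) = 73.6868
CV = 73.6868 / 388.0000 = 0.18991 = 18.991%

19.0%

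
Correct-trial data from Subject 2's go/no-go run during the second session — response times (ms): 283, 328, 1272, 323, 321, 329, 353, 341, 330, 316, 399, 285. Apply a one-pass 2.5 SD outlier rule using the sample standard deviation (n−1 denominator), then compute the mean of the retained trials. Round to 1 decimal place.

328.0 ms

n = 12, ΣRT = 4880, M = 406.667
Σ(x−M)² = 826806.67; s = √(826806.67/11) = 274.161
Cutoffs: 406.667 ± 2.5·274.161 → [-278.7, 1092.1]
Outside: 1272 → excluded.
Retained (n=11): Σ = 3608, mean = 3608/11 = 328.000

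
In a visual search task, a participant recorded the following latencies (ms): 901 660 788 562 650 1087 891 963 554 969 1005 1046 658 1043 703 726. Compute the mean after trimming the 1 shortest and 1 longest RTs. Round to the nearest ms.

Sorted: 554, 562, 650, 658, 660, 703, 726, 788, 891, 901, 963, 969, 1005, 1043, 1046, 1087
Drop lowest 1 (554) and highest 1 (1087)
Remaining (n=14): Σ = 11565, mean = 11565/14 = 826.071

826 ms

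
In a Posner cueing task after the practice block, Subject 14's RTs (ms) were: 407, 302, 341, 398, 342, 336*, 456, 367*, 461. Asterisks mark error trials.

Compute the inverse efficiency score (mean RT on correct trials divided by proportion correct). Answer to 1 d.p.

497.2 ms

Correct trials (n=7): 407, 302, 341, 398, 342, 456, 461
Mean correct RT = 2707/7 = 386.7143 ms
Proportion correct = 7/9
IES = 386.7143 / (7/9) = 497.204 ms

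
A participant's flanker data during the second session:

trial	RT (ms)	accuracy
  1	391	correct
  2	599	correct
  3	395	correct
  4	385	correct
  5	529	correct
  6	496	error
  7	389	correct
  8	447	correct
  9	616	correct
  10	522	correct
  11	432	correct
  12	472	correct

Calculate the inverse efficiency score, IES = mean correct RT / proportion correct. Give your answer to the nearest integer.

513 ms

Correct trials (n=11): 391, 599, 395, 385, 529, 389, 447, 616, 522, 432, 472
Mean correct RT = 5177/11 = 470.6364 ms
Proportion correct = 11/12
IES = 470.6364 / (11/12) = 513.421 ms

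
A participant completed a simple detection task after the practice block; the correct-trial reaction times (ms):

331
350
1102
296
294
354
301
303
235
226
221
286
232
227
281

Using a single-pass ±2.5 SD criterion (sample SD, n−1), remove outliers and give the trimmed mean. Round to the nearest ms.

n = 15, ΣRT = 5039, M = 335.933
Σ(x−M)² = 656726.93; s = √(656726.93/14) = 216.585
Cutoffs: 335.933 ± 2.5·216.585 → [-205.5, 877.4]
Outside: 1102 → excluded.
Retained (n=14): Σ = 3937, mean = 3937/14 = 281.214

281 ms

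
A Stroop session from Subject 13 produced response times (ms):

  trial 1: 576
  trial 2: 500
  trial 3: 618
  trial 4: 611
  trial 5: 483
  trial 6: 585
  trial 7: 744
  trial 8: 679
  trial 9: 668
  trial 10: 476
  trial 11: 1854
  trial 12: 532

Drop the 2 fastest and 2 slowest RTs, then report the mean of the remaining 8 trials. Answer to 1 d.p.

Sorted: 476, 483, 500, 532, 576, 585, 611, 618, 668, 679, 744, 1854
Drop lowest 2 (476, 483) and highest 2 (744, 1854)
Remaining (n=8): Σ = 4769, mean = 4769/8 = 596.125

596.1 ms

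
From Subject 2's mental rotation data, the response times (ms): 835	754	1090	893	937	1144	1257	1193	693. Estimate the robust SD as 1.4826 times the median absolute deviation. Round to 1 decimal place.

Sorted: 693, 754, 835, 893, 937, 1090, 1144, 1193, 1257 → median = 937
|x − 937| sorted: 0, 44, 102, 153, 183, 207, 244, 256, 320 → MAD = 183
Robust SD ≈ 1.4826 × 183 = 271.316

271.3 ms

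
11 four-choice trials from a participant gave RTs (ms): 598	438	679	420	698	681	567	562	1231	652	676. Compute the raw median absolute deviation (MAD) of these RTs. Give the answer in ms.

54 ms

Sorted: 420, 438, 562, 567, 598, 652, 676, 679, 681, 698, 1231 → median = 652
|x − 652|: 54, 214, 27, 232, 46, 29, 85, 90, 579, 0, 24
Sorted deviations: 0, 24, 27, 29, 46, 54, 85, 90, 214, 232, 579 → MAD = 54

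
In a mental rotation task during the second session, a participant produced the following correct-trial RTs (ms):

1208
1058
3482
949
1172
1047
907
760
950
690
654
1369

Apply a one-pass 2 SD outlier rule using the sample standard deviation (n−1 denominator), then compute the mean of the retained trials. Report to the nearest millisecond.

979 ms

n = 12, ΣRT = 14246, M = 1187.167
Σ(x−M)² = 6241695.67; s = √(6241695.67/11) = 753.277
Cutoffs: 1187.167 ± 2·753.277 → [-319.4, 2693.7]
Outside: 3482 → excluded.
Retained (n=11): Σ = 10764, mean = 10764/11 = 978.545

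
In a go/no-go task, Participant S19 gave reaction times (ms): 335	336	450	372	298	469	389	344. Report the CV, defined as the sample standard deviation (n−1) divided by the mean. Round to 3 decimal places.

n = 8, Σ = 2993, M = 374.1250
Σ(x−M)² = 24670.875; s = √(24670.875/7) = 59.3667
CV = 59.3667 / 374.1250 = 0.15868

0.159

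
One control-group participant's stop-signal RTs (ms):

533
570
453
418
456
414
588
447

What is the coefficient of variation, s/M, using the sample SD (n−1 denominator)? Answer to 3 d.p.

n = 8, Σ = 3879, M = 484.8750
Σ(x−M)² = 32976.875; s = √(32976.875/7) = 68.6366
CV = 68.6366 / 484.8750 = 0.14156

0.142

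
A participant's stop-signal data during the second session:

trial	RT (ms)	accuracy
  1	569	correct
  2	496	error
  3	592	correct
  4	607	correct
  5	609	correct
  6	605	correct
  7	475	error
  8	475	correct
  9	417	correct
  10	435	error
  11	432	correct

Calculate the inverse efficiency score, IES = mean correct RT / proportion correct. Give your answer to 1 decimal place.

Correct trials (n=8): 569, 592, 607, 609, 605, 475, 417, 432
Mean correct RT = 4306/8 = 538.2500 ms
Proportion correct = 8/11
IES = 538.2500 / (8/11) = 740.094 ms

740.1 ms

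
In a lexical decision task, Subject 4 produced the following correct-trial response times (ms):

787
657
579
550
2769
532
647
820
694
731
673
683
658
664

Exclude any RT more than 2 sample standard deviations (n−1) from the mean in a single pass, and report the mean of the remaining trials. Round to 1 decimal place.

667.3 ms

n = 14, ΣRT = 11444, M = 817.429
Σ(x−M)² = 4184775.43; s = √(4184775.43/13) = 567.367
Cutoffs: 817.429 ± 2·567.367 → [-317.3, 1952.2]
Outside: 2769 → excluded.
Retained (n=13): Σ = 8675, mean = 8675/13 = 667.308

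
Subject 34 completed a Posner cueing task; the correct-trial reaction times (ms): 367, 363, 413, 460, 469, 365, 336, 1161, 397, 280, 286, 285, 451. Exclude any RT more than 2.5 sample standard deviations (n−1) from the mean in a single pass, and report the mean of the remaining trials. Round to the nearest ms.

373 ms

n = 13, ΣRT = 5633, M = 433.308
Σ(x−M)² = 624238.77; s = √(624238.77/12) = 228.079
Cutoffs: 433.308 ± 2.5·228.079 → [-136.9, 1003.5]
Outside: 1161 → excluded.
Retained (n=12): Σ = 4472, mean = 4472/12 = 372.667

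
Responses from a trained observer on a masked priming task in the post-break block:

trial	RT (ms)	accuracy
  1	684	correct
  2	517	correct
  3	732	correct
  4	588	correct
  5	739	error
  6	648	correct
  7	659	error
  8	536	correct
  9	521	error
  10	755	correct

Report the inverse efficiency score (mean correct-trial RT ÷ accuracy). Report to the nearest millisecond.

910 ms

Correct trials (n=7): 684, 517, 732, 588, 648, 536, 755
Mean correct RT = 4460/7 = 637.1429 ms
Proportion correct = 7/10
IES = 637.1429 / (7/10) = 910.204 ms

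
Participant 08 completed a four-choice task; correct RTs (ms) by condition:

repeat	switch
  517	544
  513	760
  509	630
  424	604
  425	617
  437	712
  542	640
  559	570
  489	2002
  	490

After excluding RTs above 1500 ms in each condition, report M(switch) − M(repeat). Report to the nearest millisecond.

switch: exclude 2002
M(repeat) = 4415/9 = 490.556
M(switch) = 5567/9 = 618.556
Difference = 618.556 − 490.556 = 128.000 ms

128 ms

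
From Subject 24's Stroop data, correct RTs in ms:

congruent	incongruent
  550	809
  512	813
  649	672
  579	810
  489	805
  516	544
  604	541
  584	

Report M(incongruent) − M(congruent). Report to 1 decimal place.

153.1 ms

M(congruent) = 4483/8 = 560.375
M(incongruent) = 4994/7 = 713.429
Difference = 713.429 − 560.375 = 153.054 ms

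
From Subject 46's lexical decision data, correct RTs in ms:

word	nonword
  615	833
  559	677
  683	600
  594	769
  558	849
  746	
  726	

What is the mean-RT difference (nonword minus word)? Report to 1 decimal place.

105.5 ms

M(word) = 4481/7 = 640.143
M(nonword) = 3728/5 = 745.600
Difference = 745.600 − 640.143 = 105.457 ms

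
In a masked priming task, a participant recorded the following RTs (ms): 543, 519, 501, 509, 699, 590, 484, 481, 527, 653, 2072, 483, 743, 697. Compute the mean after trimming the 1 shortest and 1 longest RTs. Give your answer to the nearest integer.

579 ms

Sorted: 481, 483, 484, 501, 509, 519, 527, 543, 590, 653, 697, 699, 743, 2072
Drop lowest 1 (481) and highest 1 (2072)
Remaining (n=12): Σ = 6948, mean = 6948/12 = 579.000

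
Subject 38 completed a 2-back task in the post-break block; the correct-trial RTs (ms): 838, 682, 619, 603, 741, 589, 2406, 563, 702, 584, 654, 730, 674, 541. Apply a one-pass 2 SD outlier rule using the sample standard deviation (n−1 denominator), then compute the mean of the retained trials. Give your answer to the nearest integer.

n = 14, ΣRT = 10926, M = 780.429
Σ(x−M)² = 2930415.43; s = √(2930415.43/13) = 474.781
Cutoffs: 780.429 ± 2·474.781 → [-169.1, 1730.0]
Outside: 2406 → excluded.
Retained (n=13): Σ = 8520, mean = 8520/13 = 655.385

655 ms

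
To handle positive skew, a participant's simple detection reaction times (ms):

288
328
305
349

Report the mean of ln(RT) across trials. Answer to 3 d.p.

ln(RT): 5.6630, 5.7930, 5.7203, 5.8551
Σ ln(RT) = 23.0314
Mean = 23.0314/4 = 5.75784

5.758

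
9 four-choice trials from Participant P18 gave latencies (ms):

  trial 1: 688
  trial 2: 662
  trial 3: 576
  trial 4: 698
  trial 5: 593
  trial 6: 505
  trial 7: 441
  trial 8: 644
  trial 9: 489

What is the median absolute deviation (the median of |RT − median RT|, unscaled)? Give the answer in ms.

88 ms

Sorted: 441, 489, 505, 576, 593, 644, 662, 688, 698 → median = 593
|x − 593|: 95, 69, 17, 105, 0, 88, 152, 51, 104
Sorted deviations: 0, 17, 51, 69, 88, 95, 104, 105, 152 → MAD = 88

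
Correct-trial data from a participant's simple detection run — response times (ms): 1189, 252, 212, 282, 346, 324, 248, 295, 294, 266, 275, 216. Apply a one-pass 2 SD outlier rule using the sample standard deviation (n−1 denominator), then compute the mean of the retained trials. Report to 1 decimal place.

273.6 ms

n = 12, ΣRT = 4199, M = 349.917
Σ(x−M)² = 785086.92; s = √(785086.92/11) = 267.155
Cutoffs: 349.917 ± 2·267.155 → [-184.4, 884.2]
Outside: 1189 → excluded.
Retained (n=11): Σ = 3010, mean = 3010/11 = 273.636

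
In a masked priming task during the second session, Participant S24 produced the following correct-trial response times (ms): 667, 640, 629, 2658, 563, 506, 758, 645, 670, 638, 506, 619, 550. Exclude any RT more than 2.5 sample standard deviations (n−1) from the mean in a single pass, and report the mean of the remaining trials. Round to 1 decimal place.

615.9 ms

n = 13, ΣRT = 10049, M = 773.000
Σ(x−M)² = 3908452.00; s = √(3908452.00/12) = 570.705
Cutoffs: 773.000 ± 2.5·570.705 → [-653.8, 2199.8]
Outside: 2658 → excluded.
Retained (n=12): Σ = 7391, mean = 7391/12 = 615.917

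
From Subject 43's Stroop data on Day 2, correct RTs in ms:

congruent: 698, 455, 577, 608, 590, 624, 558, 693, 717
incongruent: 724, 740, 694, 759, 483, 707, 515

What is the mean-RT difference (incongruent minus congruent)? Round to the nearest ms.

47 ms

M(congruent) = 5520/9 = 613.333
M(incongruent) = 4622/7 = 660.286
Difference = 660.286 − 613.333 = 46.952 ms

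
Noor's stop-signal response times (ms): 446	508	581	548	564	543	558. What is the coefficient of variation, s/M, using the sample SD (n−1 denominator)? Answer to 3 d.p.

n = 7, Σ = 3748, M = 535.4286
Σ(x−M)² = 12367.714; s = √(12367.714/6) = 45.4014
CV = 45.4014 / 535.4286 = 0.08479

0.085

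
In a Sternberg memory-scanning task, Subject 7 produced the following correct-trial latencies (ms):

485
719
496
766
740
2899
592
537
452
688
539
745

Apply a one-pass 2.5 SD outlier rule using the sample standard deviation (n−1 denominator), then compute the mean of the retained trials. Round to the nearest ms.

n = 12, ΣRT = 9658, M = 804.833
Σ(x−M)² = 4925705.67; s = √(4925705.67/11) = 669.172
Cutoffs: 804.833 ± 2.5·669.172 → [-868.1, 2477.8]
Outside: 2899 → excluded.
Retained (n=11): Σ = 6759, mean = 6759/11 = 614.455

614 ms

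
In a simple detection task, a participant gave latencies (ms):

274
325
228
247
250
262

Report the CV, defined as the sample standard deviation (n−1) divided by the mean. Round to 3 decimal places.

0.127

n = 6, Σ = 1586, M = 264.3333
Σ(x−M)² = 5605.333; s = √(5605.333/5) = 33.4823
CV = 33.4823 / 264.3333 = 0.12667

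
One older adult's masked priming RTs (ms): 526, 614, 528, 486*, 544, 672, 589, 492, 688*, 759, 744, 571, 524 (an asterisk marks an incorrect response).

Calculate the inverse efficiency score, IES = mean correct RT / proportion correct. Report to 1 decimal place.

705.1 ms

Correct trials (n=11): 526, 614, 528, 544, 672, 589, 492, 759, 744, 571, 524
Mean correct RT = 6563/11 = 596.6364 ms
Proportion correct = 11/13
IES = 596.6364 / (11/13) = 705.116 ms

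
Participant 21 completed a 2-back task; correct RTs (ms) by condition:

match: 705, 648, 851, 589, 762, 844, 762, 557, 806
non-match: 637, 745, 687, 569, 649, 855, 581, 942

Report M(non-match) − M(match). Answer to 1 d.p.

-16.8 ms

M(match) = 6524/9 = 724.889
M(non-match) = 5665/8 = 708.125
Difference = 708.125 − 724.889 = -16.764 ms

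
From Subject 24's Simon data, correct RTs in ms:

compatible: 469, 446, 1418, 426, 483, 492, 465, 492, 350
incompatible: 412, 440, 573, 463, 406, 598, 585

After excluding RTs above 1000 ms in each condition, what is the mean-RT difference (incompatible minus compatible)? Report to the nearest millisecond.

compatible: exclude 1418
M(compatible) = 3623/8 = 452.875
M(incompatible) = 3477/7 = 496.714
Difference = 496.714 − 452.875 = 43.839 ms

44 ms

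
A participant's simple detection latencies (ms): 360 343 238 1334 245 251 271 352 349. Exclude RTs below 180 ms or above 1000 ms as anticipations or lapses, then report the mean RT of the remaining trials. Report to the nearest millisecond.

Excluded: 1334
Retained (n=8): Σ = 2409
Mean = 2409/8 = 301.1250

301 ms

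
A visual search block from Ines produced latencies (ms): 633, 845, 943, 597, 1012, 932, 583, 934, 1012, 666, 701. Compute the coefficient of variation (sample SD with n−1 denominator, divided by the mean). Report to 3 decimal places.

0.212

n = 11, Σ = 8858, M = 805.2727
Σ(x−M)² = 291380.182; s = √(291380.182/10) = 170.6986
CV = 170.6986 / 805.2727 = 0.21198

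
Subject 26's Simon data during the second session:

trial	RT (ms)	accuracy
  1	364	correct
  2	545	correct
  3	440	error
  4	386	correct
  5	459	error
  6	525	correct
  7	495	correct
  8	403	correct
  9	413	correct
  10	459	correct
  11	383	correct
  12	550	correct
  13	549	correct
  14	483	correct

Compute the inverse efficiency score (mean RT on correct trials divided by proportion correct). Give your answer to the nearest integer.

540 ms

Correct trials (n=12): 364, 545, 386, 525, 495, 403, 413, 459, 383, 550, 549, 483
Mean correct RT = 5555/12 = 462.9167 ms
Proportion correct = 12/14
IES = 462.9167 / (12/14) = 540.069 ms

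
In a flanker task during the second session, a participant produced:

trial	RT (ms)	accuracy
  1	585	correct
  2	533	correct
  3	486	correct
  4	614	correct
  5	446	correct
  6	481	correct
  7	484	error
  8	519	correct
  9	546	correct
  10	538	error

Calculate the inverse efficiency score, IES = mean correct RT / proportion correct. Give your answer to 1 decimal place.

Correct trials (n=8): 585, 533, 486, 614, 446, 481, 519, 546
Mean correct RT = 4210/8 = 526.2500 ms
Proportion correct = 8/10
IES = 526.2500 / (8/10) = 657.812 ms

657.8 ms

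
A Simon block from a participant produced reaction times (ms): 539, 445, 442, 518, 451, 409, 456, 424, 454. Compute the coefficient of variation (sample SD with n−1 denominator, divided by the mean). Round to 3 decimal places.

n = 9, Σ = 4138, M = 459.7778
Σ(x−M)² = 14183.556; s = √(14183.556/8) = 42.1063
CV = 42.1063 / 459.7778 = 0.09158

0.092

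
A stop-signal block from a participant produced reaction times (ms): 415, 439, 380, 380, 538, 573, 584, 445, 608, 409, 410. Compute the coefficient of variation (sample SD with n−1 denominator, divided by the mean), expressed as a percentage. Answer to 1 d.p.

n = 11, Σ = 5181, M = 471.0000
Σ(x−M)² = 75394.000; s = √(75394.000/10) = 86.8297
CV = 86.8297 / 471.0000 = 0.18435 = 18.435%

18.4%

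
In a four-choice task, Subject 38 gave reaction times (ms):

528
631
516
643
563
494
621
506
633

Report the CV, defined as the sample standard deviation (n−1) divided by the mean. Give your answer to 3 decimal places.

n = 9, Σ = 5135, M = 570.5556
Σ(x−M)² = 30218.222; s = √(30218.222/8) = 61.4596
CV = 61.4596 / 570.5556 = 0.10772

0.108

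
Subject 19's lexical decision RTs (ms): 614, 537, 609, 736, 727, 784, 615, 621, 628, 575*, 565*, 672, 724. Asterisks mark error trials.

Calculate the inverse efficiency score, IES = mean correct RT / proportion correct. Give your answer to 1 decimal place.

780.8 ms

Correct trials (n=11): 614, 537, 609, 736, 727, 784, 615, 621, 628, 672, 724
Mean correct RT = 7267/11 = 660.6364 ms
Proportion correct = 11/13
IES = 660.6364 / (11/13) = 780.752 ms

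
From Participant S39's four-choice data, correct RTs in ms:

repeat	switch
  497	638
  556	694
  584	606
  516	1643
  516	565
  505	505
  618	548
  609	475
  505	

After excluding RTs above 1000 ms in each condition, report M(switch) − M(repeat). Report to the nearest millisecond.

switch: exclude 1643
M(repeat) = 4906/9 = 545.111
M(switch) = 4031/7 = 575.857
Difference = 575.857 − 545.111 = 30.746 ms

31 ms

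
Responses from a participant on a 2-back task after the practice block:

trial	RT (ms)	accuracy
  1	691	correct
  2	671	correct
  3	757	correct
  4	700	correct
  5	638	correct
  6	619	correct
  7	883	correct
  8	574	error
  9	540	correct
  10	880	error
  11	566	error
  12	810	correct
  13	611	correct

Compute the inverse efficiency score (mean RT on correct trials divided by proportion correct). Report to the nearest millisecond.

Correct trials (n=10): 691, 671, 757, 700, 638, 619, 883, 540, 810, 611
Mean correct RT = 6920/10 = 692.0000 ms
Proportion correct = 10/13
IES = 692.0000 / (10/13) = 899.600 ms

900 ms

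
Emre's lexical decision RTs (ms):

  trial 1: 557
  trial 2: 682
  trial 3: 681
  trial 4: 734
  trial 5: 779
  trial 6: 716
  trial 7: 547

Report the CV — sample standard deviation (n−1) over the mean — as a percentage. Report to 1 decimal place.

13.1%

n = 7, Σ = 4696, M = 670.8571
Σ(x−M)² = 46250.857; s = √(46250.857/6) = 87.7979
CV = 87.7979 / 670.8571 = 0.13087 = 13.087%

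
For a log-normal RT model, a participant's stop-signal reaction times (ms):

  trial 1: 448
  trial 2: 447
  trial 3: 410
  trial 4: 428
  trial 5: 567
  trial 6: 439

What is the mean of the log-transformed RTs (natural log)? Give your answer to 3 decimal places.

6.118

ln(RT): 6.1048, 6.1026, 6.0162, 6.0591, 6.3404, 6.0845
Σ ln(RT) = 36.7075
Mean = 36.7075/6 = 6.11792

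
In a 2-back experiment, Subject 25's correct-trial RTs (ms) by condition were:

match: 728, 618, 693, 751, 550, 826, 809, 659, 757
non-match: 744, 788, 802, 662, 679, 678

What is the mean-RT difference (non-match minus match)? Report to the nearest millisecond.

15 ms

M(match) = 6391/9 = 710.111
M(non-match) = 4353/6 = 725.500
Difference = 725.500 − 710.111 = 15.389 ms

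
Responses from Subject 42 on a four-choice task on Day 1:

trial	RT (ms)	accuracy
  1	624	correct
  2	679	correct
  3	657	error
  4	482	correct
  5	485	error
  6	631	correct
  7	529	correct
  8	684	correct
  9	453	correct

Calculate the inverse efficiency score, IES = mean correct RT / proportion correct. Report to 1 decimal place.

Correct trials (n=7): 624, 679, 482, 631, 529, 684, 453
Mean correct RT = 4082/7 = 583.1429 ms
Proportion correct = 7/9
IES = 583.1429 / (7/9) = 749.755 ms

749.8 ms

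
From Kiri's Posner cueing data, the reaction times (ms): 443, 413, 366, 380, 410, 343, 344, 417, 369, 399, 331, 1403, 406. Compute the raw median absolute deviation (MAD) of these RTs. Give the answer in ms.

30 ms

Sorted: 331, 343, 344, 366, 369, 380, 399, 406, 410, 413, 417, 443, 1403 → median = 399
|x − 399|: 44, 14, 33, 19, 11, 56, 55, 18, 30, 0, 68, 1004, 7
Sorted deviations: 0, 7, 11, 14, 18, 19, 30, 33, 44, 55, 56, 68, 1004 → MAD = 30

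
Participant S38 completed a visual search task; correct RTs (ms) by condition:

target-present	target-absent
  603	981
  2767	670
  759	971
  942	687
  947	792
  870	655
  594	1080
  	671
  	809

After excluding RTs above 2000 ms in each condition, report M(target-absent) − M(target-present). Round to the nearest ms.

27 ms

target-present: exclude 2767
M(target-present) = 4715/6 = 785.833
M(target-absent) = 7316/9 = 812.889
Difference = 812.889 − 785.833 = 27.056 ms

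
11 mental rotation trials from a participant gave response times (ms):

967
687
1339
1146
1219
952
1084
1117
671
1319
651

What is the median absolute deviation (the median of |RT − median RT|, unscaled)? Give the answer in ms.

135 ms

Sorted: 651, 671, 687, 952, 967, 1084, 1117, 1146, 1219, 1319, 1339 → median = 1084
|x − 1084|: 117, 397, 255, 62, 135, 132, 0, 33, 413, 235, 433
Sorted deviations: 0, 33, 62, 117, 132, 135, 235, 255, 397, 413, 433 → MAD = 135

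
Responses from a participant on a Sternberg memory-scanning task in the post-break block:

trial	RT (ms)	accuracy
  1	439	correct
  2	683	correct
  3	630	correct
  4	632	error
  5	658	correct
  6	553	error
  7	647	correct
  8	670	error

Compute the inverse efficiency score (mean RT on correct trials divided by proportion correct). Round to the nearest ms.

Correct trials (n=5): 439, 683, 630, 658, 647
Mean correct RT = 3057/5 = 611.4000 ms
Proportion correct = 5/8
IES = 611.4000 / (5/8) = 978.240 ms

978 ms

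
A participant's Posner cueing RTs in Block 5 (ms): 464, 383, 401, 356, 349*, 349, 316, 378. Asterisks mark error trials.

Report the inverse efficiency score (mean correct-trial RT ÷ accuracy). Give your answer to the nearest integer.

Correct trials (n=7): 464, 383, 401, 356, 349, 316, 378
Mean correct RT = 2647/7 = 378.1429 ms
Proportion correct = 7/8
IES = 378.1429 / (7/8) = 432.163 ms

432 ms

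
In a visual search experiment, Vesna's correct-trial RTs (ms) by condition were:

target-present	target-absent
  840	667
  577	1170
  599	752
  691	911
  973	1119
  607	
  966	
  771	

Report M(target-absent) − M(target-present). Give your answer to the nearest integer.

171 ms

M(target-present) = 6024/8 = 753.000
M(target-absent) = 4619/5 = 923.800
Difference = 923.800 − 753.000 = 170.800 ms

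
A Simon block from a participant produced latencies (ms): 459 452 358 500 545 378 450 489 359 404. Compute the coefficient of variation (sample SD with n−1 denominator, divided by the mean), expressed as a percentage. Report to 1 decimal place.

n = 10, Σ = 4394, M = 439.4000
Σ(x−M)² = 36052.400; s = √(36052.400/9) = 63.2916
CV = 63.2916 / 439.4000 = 0.14404 = 14.404%

14.4%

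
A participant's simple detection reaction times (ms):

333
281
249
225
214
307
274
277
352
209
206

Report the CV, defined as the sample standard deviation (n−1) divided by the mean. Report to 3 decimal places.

n = 11, Σ = 2927, M = 266.0909
Σ(x−M)² = 25498.909; s = √(25498.909/10) = 50.4964
CV = 50.4964 / 266.0909 = 0.18977

0.190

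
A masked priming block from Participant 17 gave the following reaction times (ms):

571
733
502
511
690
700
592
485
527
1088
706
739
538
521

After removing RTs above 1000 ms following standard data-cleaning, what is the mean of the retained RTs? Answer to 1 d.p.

601.2 ms

Excluded: 1088
Retained (n=13): Σ = 7815
Mean = 7815/13 = 601.1538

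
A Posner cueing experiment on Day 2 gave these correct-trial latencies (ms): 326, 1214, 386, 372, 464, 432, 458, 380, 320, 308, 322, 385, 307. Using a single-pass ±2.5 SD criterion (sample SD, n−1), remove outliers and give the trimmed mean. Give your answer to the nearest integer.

372 ms

n = 13, ΣRT = 5674, M = 436.462
Σ(x−M)² = 690475.23; s = √(690475.23/12) = 239.874
Cutoffs: 436.462 ± 2.5·239.874 → [-163.2, 1036.1]
Outside: 1214 → excluded.
Retained (n=12): Σ = 4460, mean = 4460/12 = 371.667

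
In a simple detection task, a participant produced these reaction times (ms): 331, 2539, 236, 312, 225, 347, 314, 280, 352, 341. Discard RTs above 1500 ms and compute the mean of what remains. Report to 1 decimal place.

304.2 ms

Excluded: 2539
Retained (n=9): Σ = 2738
Mean = 2738/9 = 304.2222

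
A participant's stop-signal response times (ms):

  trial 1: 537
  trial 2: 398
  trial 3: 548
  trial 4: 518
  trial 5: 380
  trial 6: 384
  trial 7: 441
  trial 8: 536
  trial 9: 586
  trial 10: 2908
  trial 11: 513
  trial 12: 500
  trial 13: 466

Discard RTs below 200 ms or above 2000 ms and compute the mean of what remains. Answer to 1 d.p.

483.9 ms

Excluded: 2908
Retained (n=12): Σ = 5807
Mean = 5807/12 = 483.9167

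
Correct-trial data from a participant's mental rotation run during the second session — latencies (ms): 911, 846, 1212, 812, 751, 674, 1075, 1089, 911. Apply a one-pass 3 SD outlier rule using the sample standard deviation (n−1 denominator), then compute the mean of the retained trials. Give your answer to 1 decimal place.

n = 9, ΣRT = 8281, M = 920.111
Σ(x−M)² = 244228.89; s = √(244228.89/8) = 174.724
Cutoffs: 920.111 ± 3·174.724 → [395.9, 1444.3]
No RTs fall outside the cutoffs; all 9 retained. Mean = 8281/9 = 920.111

920.1 ms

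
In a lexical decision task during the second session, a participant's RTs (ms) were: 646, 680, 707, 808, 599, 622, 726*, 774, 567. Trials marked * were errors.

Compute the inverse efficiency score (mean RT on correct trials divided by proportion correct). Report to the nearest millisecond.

760 ms

Correct trials (n=8): 646, 680, 707, 808, 599, 622, 774, 567
Mean correct RT = 5403/8 = 675.3750 ms
Proportion correct = 8/9
IES = 675.3750 / (8/9) = 759.797 ms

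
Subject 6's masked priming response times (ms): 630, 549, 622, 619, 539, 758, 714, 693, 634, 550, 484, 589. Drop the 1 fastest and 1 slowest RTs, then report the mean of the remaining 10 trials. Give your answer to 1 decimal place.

Sorted: 484, 539, 549, 550, 589, 619, 622, 630, 634, 693, 714, 758
Drop lowest 1 (484) and highest 1 (758)
Remaining (n=10): Σ = 6139, mean = 6139/10 = 613.900

613.9 ms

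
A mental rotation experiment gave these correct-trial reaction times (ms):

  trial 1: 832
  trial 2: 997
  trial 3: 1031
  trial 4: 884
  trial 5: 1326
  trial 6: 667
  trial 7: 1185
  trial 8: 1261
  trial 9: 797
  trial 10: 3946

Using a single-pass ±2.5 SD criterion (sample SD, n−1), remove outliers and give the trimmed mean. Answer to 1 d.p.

n = 10, ΣRT = 12926, M = 1292.600
Σ(x−M)² = 8226138.40; s = √(8226138.40/9) = 956.042
Cutoffs: 1292.600 ± 2.5·956.042 → [-1097.5, 3682.7]
Outside: 3946 → excluded.
Retained (n=9): Σ = 8980, mean = 8980/9 = 997.778

997.8 ms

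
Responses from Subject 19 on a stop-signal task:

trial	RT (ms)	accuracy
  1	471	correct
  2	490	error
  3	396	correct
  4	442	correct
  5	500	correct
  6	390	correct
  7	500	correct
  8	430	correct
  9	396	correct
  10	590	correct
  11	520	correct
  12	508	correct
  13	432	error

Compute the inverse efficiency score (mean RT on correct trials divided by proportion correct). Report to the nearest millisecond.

553 ms

Correct trials (n=11): 471, 396, 442, 500, 390, 500, 430, 396, 590, 520, 508
Mean correct RT = 5143/11 = 467.5455 ms
Proportion correct = 11/13
IES = 467.5455 / (11/13) = 552.554 ms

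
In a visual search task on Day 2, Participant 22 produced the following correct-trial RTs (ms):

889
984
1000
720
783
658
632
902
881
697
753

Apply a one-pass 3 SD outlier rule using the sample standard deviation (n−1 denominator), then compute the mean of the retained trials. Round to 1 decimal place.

n = 11, ΣRT = 8899, M = 809.000
Σ(x−M)² = 165746.00; s = √(165746.00/10) = 128.742
Cutoffs: 809.000 ± 3·128.742 → [422.8, 1195.2]
No RTs fall outside the cutoffs; all 11 retained. Mean = 8899/11 = 809.000

809.0 ms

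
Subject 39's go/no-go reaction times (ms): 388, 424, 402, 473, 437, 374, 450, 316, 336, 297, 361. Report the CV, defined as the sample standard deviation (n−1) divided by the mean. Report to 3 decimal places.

0.146

n = 11, Σ = 4258, M = 387.0909
Σ(x−M)² = 32046.909; s = √(32046.909/10) = 56.6100
CV = 56.6100 / 387.0909 = 0.14624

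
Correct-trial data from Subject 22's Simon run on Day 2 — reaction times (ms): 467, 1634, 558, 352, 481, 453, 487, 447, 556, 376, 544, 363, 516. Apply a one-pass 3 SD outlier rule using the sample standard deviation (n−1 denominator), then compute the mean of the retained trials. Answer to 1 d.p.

466.7 ms

n = 13, ΣRT = 7234, M = 556.462
Σ(x−M)² = 1315891.23; s = √(1315891.23/12) = 331.146
Cutoffs: 556.462 ± 3·331.146 → [-437.0, 1549.9]
Outside: 1634 → excluded.
Retained (n=12): Σ = 5600, mean = 5600/12 = 466.667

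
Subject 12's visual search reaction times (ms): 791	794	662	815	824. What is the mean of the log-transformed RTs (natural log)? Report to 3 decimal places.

ln(RT): 6.6733, 6.6771, 6.4953, 6.7032, 6.7142
Σ ln(RT) = 33.2630
Mean = 33.2630/5 = 6.65260

6.653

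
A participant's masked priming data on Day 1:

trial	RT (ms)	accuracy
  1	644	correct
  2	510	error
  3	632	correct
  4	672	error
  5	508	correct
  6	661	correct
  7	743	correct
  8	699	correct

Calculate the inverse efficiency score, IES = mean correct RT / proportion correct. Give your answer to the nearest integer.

864 ms

Correct trials (n=6): 644, 632, 508, 661, 743, 699
Mean correct RT = 3887/6 = 647.8333 ms
Proportion correct = 6/8
IES = 647.8333 / (6/8) = 863.778 ms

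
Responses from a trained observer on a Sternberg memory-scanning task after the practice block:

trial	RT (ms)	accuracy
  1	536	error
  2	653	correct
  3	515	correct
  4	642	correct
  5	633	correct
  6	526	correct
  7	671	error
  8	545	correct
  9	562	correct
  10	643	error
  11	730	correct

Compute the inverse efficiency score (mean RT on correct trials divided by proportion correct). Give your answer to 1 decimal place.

Correct trials (n=8): 653, 515, 642, 633, 526, 545, 562, 730
Mean correct RT = 4806/8 = 600.7500 ms
Proportion correct = 8/11
IES = 600.7500 / (8/11) = 826.031 ms

826.0 ms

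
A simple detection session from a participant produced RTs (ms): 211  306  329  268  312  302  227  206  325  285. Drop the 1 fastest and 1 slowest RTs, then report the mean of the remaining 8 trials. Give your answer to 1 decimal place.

279.5 ms

Sorted: 206, 211, 227, 268, 285, 302, 306, 312, 325, 329
Drop lowest 1 (206) and highest 1 (329)
Remaining (n=8): Σ = 2236, mean = 2236/8 = 279.500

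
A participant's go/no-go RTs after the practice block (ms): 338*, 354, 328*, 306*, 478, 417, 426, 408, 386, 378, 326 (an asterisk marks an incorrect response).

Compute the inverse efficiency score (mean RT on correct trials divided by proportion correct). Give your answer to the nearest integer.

545 ms

Correct trials (n=8): 354, 478, 417, 426, 408, 386, 378, 326
Mean correct RT = 3173/8 = 396.6250 ms
Proportion correct = 8/11
IES = 396.6250 / (8/11) = 545.359 ms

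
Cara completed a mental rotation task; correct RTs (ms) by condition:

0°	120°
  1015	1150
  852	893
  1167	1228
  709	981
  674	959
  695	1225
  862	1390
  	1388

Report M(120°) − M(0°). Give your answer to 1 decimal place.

298.3 ms

M(0°) = 5974/7 = 853.429
M(120°) = 9214/8 = 1151.750
Difference = 1151.750 − 853.429 = 298.321 ms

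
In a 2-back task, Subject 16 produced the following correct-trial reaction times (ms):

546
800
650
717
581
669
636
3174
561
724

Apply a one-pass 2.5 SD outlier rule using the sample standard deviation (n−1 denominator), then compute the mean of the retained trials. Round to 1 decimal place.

653.8 ms

n = 10, ΣRT = 9058, M = 905.800
Σ(x−M)² = 5772759.60; s = √(5772759.60/9) = 800.886
Cutoffs: 905.800 ± 2.5·800.886 → [-1096.4, 2908.0]
Outside: 3174 → excluded.
Retained (n=9): Σ = 5884, mean = 5884/9 = 653.778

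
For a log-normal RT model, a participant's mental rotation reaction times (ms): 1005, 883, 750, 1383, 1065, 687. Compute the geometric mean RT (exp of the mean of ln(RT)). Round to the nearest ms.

ln(RT): 6.9127, 6.7833, 6.6201, 7.2320, 6.9707, 6.5323
Mean ln(RT) = 41.0512/6 = 6.84187
Geometric mean = exp(6.84187) = 936.24 ms

936 ms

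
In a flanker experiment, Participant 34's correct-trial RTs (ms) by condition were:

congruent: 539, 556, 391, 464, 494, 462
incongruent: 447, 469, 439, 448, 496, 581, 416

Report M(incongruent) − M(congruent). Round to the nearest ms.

-13 ms

M(congruent) = 2906/6 = 484.333
M(incongruent) = 3296/7 = 470.857
Difference = 470.857 − 484.333 = -13.476 ms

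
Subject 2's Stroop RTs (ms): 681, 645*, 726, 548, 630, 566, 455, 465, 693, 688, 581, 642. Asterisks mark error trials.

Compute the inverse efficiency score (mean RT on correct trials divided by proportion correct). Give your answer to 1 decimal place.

Correct trials (n=11): 681, 726, 548, 630, 566, 455, 465, 693, 688, 581, 642
Mean correct RT = 6675/11 = 606.8182 ms
Proportion correct = 11/12
IES = 606.8182 / (11/12) = 661.983 ms

662.0 ms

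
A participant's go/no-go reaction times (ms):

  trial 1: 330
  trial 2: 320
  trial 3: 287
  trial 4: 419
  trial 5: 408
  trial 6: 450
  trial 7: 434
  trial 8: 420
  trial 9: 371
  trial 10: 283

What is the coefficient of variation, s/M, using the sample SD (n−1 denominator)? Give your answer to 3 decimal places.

n = 10, Σ = 3722, M = 372.2000
Σ(x−M)² = 35351.600; s = √(35351.600/9) = 62.6734
CV = 62.6734 / 372.2000 = 0.16839

0.168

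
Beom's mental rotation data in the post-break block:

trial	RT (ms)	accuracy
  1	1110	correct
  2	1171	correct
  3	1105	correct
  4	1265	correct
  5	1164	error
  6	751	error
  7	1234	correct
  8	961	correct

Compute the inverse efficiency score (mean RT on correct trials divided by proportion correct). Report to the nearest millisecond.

1521 ms

Correct trials (n=6): 1110, 1171, 1105, 1265, 1234, 961
Mean correct RT = 6846/6 = 1141.0000 ms
Proportion correct = 6/8
IES = 1141.0000 / (6/8) = 1521.333 ms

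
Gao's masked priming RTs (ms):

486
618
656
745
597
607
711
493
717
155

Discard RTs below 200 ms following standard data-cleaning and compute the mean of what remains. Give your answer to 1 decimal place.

Excluded: 155
Retained (n=9): Σ = 5630
Mean = 5630/9 = 625.5556

625.6 ms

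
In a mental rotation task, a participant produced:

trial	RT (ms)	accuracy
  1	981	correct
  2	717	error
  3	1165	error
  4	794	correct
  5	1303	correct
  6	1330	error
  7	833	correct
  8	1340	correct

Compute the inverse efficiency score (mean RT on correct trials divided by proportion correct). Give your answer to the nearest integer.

1680 ms

Correct trials (n=5): 981, 794, 1303, 833, 1340
Mean correct RT = 5251/5 = 1050.2000 ms
Proportion correct = 5/8
IES = 1050.2000 / (5/8) = 1680.320 ms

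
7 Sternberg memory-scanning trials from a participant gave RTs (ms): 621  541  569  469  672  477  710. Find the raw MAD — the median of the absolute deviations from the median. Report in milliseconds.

92 ms

Sorted: 469, 477, 541, 569, 621, 672, 710 → median = 569
|x − 569|: 52, 28, 0, 100, 103, 92, 141
Sorted deviations: 0, 28, 52, 92, 100, 103, 141 → MAD = 92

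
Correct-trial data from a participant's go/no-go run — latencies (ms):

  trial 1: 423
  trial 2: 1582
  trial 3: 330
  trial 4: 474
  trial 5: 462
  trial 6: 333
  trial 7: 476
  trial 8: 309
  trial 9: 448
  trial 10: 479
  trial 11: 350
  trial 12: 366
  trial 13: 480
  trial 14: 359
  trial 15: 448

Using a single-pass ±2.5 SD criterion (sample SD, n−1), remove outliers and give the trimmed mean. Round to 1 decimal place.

n = 15, ΣRT = 7319, M = 487.933
Σ(x−M)² = 1337020.93; s = √(1337020.93/14) = 309.033
Cutoffs: 487.933 ± 2.5·309.033 → [-284.6, 1260.5]
Outside: 1582 → excluded.
Retained (n=14): Σ = 5737, mean = 5737/14 = 409.786

409.8 ms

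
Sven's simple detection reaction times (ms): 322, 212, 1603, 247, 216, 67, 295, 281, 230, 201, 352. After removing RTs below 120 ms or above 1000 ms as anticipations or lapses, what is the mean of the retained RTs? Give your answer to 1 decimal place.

Excluded: 67, 1603
Retained (n=9): Σ = 2356
Mean = 2356/9 = 261.7778

261.8 ms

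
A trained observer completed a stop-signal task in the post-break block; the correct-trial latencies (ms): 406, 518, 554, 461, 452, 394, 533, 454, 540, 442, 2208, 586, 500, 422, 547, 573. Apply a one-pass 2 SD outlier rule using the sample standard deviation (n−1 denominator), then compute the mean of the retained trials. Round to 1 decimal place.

492.1 ms

n = 16, ΣRT = 9590, M = 599.375
Σ(x−M)² = 2815581.75; s = √(2815581.75/15) = 433.250
Cutoffs: 599.375 ± 2·433.250 → [-267.1, 1465.9]
Outside: 2208 → excluded.
Retained (n=15): Σ = 7382, mean = 7382/15 = 492.133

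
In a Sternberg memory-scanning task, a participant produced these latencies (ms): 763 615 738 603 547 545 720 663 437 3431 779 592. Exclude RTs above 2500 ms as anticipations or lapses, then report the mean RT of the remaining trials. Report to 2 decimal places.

Excluded: 3431
Retained (n=11): Σ = 7002
Mean = 7002/11 = 636.5455

636.55 ms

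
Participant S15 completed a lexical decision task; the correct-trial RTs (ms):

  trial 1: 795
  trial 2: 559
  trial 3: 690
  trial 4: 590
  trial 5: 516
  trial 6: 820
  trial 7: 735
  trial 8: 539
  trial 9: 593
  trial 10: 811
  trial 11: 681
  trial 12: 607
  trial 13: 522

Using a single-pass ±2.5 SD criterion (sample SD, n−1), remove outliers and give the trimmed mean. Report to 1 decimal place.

650.6 ms

n = 13, ΣRT = 8458, M = 650.615
Σ(x−M)² = 149267.08; s = √(149267.08/12) = 111.530
Cutoffs: 650.615 ± 2.5·111.530 → [371.8, 929.4]
No RTs fall outside the cutoffs; all 13 retained. Mean = 8458/13 = 650.615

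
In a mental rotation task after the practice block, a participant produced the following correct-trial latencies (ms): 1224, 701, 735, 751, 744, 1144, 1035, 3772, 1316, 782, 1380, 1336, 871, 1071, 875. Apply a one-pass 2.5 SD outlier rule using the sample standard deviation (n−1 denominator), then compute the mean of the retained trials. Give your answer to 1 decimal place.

n = 15, ΣRT = 17737, M = 1182.467
Σ(x−M)² = 7985855.73; s = √(7985855.73/14) = 755.260
Cutoffs: 1182.467 ± 2.5·755.260 → [-705.7, 3070.6]
Outside: 3772 → excluded.
Retained (n=14): Σ = 13965, mean = 13965/14 = 997.500

997.5 ms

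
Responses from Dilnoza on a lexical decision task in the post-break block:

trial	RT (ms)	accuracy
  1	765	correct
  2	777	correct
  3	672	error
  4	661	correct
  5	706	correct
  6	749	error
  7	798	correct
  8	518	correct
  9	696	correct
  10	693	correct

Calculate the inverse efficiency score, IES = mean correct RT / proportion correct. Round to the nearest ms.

877 ms

Correct trials (n=8): 765, 777, 661, 706, 798, 518, 696, 693
Mean correct RT = 5614/8 = 701.7500 ms
Proportion correct = 8/10
IES = 701.7500 / (8/10) = 877.188 ms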